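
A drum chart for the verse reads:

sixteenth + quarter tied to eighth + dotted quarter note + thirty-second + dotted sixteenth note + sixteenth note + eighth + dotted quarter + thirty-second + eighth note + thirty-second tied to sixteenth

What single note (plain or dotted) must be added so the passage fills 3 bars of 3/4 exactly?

3 bars of 3/4 = 72 thirty-second notes.
Working in thirty-second notes: sixteenth = 2; quarter tied to eighth (quarter + eighth) = 12; dotted quarter note = 12; thirty-second = 1; dotted sixteenth note = 3; sixteenth note = 2; eighth = 4; dotted quarter = 12; thirty-second = 1; eighth note = 4; thirty-second tied to sixteenth (thirty-second + sixteenth) = 3.
Altogether 2 + 12 + 12 + 1 + 3 + 2 + 4 + 12 + 1 + 4 + 3 = 56.
Remaining: 72 − 56 = 16 thirty-second notes, which is a half note.

half note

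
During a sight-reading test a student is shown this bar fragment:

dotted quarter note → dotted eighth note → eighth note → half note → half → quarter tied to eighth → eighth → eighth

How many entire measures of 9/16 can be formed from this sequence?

One bar of 9/16 = 9 sixteenth notes.
In sixteenth notes: dotted quarter note = 6; dotted eighth note = 3; eighth note = 2; half note = 8; half = 8; quarter tied to eighth (quarter + eighth) = 6; eighth = 2; eighth = 2.
Adding: 6 + 3 + 2 + 8 + 8 + 6 + 2 + 2 = 37.
37 ÷ 9 = 4 complete bars with 1 left over.

4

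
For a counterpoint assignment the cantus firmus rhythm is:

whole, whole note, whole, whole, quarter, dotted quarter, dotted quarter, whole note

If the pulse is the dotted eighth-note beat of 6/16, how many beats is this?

32

One dotted eighth-note beat = 3 sixteenth notes.
Express everything in sixteenth notes: whole = 16; whole note = 16; whole = 16; whole = 16; quarter = 4; dotted quarter = 6; dotted quarter = 6; whole note = 16.
Sum: 16 + 16 + 16 + 16 + 4 + 6 + 6 + 16 = 96.
96 ÷ 3 = 32 beats.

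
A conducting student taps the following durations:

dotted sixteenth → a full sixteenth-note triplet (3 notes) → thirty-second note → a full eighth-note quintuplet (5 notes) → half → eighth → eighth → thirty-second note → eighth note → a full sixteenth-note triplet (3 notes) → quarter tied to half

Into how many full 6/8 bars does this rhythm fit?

3

One bar of 6/8 = 24 thirty-second notes.
In thirty-second notes: dotted sixteenth = 3; a full sixteenth-note triplet (3 notes) (three triplet sixteenths span one eighth) = 4; thirty-second note = 1; a full eighth-note quintuplet (5 notes) (five quintuplet eighths span one half) = 16; half = 16; eighth = 4; eighth = 4; thirty-second note = 1; eighth note = 4; a full sixteenth-note triplet (3 notes) (three triplet sixteenths span one eighth) = 4; quarter tied to half (quarter + half) = 24.
Sum: 3 + 4 + 1 + 16 + 16 + 4 + 4 + 1 + 4 + 4 + 24 = 81.
81 ÷ 24 = 3 complete bars with 9 left over.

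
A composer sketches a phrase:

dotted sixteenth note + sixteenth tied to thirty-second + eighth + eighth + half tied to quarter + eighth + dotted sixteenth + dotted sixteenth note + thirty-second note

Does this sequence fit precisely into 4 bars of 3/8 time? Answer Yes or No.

One bar of 3/8 = 12 thirty-second notes, so 4 bars = 48.
In thirty-second notes: dotted sixteenth note = 3; sixteenth tied to thirty-second (sixteenth + thirty-second) = 3; eighth = 4; eighth = 4; half tied to quarter (half + quarter) = 24; eighth = 4; dotted sixteenth = 3; dotted sixteenth note = 3; thirty-second note = 1.
Sum: 3 + 3 + 4 + 4 + 24 + 4 + 3 + 3 + 1 = 49.
49 exceeds 48, so the answer is No.

No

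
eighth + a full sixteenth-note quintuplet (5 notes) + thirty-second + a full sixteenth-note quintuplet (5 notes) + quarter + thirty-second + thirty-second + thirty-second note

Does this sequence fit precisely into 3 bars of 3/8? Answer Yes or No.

One bar of 3/8 = 12 thirty-second notes, so 3 bars = 36.
Working in thirty-second notes: eighth = 4; a full sixteenth-note quintuplet (5 notes) (five quintuplet sixteenths span one quarter) = 8; thirty-second = 1; a full sixteenth-note quintuplet (5 notes) (five quintuplet sixteenths span one quarter) = 8; quarter = 8; thirty-second = 1; thirty-second = 1; thirty-second note = 1.
Sum: 4 + 8 + 1 + 8 + 8 + 1 + 1 + 1 = 32.
32 falls short of 36, so the answer is No.

No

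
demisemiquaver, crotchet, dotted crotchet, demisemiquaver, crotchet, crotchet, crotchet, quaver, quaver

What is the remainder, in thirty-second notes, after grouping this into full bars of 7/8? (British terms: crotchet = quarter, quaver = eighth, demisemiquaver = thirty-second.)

One bar of 7/8 = 28 thirty-second notes.
Convert each value to thirty-second notes: demisemiquaver = 1; crotchet = 8; dotted crotchet = 12; demisemiquaver = 1; crotchet = 8; crotchet = 8; crotchet = 8; quaver = 4; quaver = 4.
Total: 1 + 8 + 12 + 1 + 8 + 8 + 8 + 4 + 4 = 54.
54 ÷ 28 = 1 complete bar with 26 thirty-second notes remaining.

26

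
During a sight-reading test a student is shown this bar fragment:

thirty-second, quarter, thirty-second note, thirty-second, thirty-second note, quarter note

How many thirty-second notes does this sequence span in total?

20

Express everything in thirty-second notes: thirty-second = 1; quarter = 8; thirty-second note = 1; thirty-second = 1; thirty-second note = 1; quarter note = 8.
Altogether 1 + 8 + 1 + 1 + 1 + 8 = 20 thirty-second notes.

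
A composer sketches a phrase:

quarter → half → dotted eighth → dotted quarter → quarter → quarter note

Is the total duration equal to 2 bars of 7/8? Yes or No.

One bar of 7/8 = 14 sixteenth notes, so 2 bars = 28.
Convert each value to sixteenth notes: quarter = 4; half = 8; dotted eighth = 3; dotted quarter = 6; quarter = 4; quarter note = 4.
Sum: 4 + 8 + 3 + 6 + 4 + 4 = 29.
29 exceeds 28, so the answer is No.

No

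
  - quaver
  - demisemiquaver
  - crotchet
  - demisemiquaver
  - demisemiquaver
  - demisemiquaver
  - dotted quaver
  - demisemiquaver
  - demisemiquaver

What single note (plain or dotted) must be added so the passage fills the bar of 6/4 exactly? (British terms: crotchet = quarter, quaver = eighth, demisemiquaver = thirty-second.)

The bar of 6/4 = 48 thirty-second notes.
Each duration in thirty-second notes: quaver = 4; demisemiquaver = 1; crotchet = 8; demisemiquaver = 1; demisemiquaver = 1; demisemiquaver = 1; dotted quaver = 6; demisemiquaver = 1; demisemiquaver = 1.
Sum: 4 + 1 + 8 + 1 + 1 + 1 + 6 + 1 + 1 = 24.
Remaining: 48 − 24 = 24 thirty-second notes, which is a dotted half note.

dotted half note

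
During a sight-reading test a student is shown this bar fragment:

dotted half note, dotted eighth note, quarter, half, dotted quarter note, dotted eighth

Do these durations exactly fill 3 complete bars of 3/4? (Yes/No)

Yes

One bar of 3/4 = 12 sixteenth notes, so 3 bars = 36.
Working in sixteenth notes: dotted half note = 12; dotted eighth note = 3; quarter = 4; half = 8; dotted quarter note = 6; dotted eighth = 3.
Adding: 12 + 3 + 4 + 8 + 6 + 3 = 36.
36 equals 36, so the answer is Yes.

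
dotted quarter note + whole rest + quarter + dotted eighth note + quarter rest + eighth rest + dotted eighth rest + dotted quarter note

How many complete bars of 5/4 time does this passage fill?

One bar of 5/4 = 20 sixteenth notes.
Each duration in sixteenth notes: dotted quarter note = 6; whole rest = 16; quarter = 4; dotted eighth note = 3; quarter rest = 4; eighth rest = 2; dotted eighth rest = 3; dotted quarter note = 6.
Total: 6 + 16 + 4 + 3 + 4 + 2 + 3 + 6 = 44.
44 ÷ 20 = 2 complete bars with 4 left over.

2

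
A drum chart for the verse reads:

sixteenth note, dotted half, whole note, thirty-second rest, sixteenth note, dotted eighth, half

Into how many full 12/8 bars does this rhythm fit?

One bar of 12/8 = 48 thirty-second notes.
Express everything in thirty-second notes: sixteenth note = 2; dotted half = 24; whole note = 32; thirty-second rest = 1; sixteenth note = 2; dotted eighth = 6; half = 16.
Sum: 2 + 24 + 32 + 1 + 2 + 6 + 16 = 83.
83 ÷ 48 = 1 complete bar with 35 left over.

1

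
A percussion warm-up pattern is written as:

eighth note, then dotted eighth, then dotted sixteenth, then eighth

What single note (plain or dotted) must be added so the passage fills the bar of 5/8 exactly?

The bar of 5/8 = 20 thirty-second notes.
Each duration in thirty-second notes: eighth note = 4; dotted eighth = 6; dotted sixteenth = 3; eighth = 4.
Altogether 4 + 6 + 3 + 4 = 17.
Remaining: 20 − 17 = 3 thirty-second notes, which is a dotted sixteenth note.

dotted sixteenth note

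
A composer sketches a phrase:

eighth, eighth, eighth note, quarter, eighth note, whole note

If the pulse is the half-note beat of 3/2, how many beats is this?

3.5

One half-note beat = 4 eighth notes.
In eighth notes: eighth = 1; eighth = 1; eighth note = 1; quarter = 2; eighth note = 1; whole note = 8.
Total: 1 + 1 + 1 + 2 + 1 + 8 = 14.
14 ÷ 4 = 3.5 beats.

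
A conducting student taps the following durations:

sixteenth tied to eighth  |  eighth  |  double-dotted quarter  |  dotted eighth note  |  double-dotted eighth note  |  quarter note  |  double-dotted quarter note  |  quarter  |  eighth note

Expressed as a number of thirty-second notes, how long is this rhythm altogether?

Working in thirty-second notes: sixteenth tied to eighth (sixteenth + eighth) = 6; eighth = 4; double-dotted quarter = 14; dotted eighth note = 6; double-dotted eighth note = 7; quarter note = 8; double-dotted quarter note = 14; quarter = 8; eighth note = 4.
Adding: 6 + 4 + 14 + 6 + 7 + 8 + 14 + 8 + 4 = 71 thirty-second notes.

71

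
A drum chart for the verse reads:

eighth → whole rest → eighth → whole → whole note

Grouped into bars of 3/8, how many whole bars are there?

One bar of 3/8 = 3 eighth notes.
Convert each value to eighth notes: eighth = 1; whole rest = 8; eighth = 1; whole = 8; whole note = 8.
Total: 1 + 8 + 1 + 8 + 8 = 26.
26 ÷ 3 = 8 complete bars with 2 left over.

8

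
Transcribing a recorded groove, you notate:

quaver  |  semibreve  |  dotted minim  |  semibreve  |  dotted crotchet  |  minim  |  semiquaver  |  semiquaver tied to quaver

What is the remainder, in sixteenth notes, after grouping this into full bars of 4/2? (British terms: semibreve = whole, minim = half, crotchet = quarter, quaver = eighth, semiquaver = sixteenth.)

One bar of 4/2 = 32 sixteenth notes.
Each duration in sixteenth notes: quaver = 2; semibreve = 16; dotted minim = 12; semibreve = 16; dotted crotchet = 6; minim = 8; semiquaver = 1; semiquaver tied to quaver (semiquaver + quaver) = 3.
Total: 2 + 16 + 12 + 16 + 6 + 8 + 1 + 3 = 64.
64 ÷ 32 = 2 complete bars with 0 sixteenth notes remaining.

0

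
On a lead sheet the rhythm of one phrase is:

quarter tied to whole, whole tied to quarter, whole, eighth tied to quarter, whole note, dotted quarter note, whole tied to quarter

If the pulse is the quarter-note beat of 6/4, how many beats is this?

26

One quarter-note beat = 2 eighth notes.
Each duration in eighth notes: quarter tied to whole (quarter + whole) = 10; whole tied to quarter (whole + quarter) = 10; whole = 8; eighth tied to quarter (eighth + quarter) = 3; whole note = 8; dotted quarter note = 3; whole tied to quarter (whole + quarter) = 10.
Total: 10 + 10 + 8 + 3 + 8 + 3 + 10 = 52.
52 ÷ 2 = 26 beats.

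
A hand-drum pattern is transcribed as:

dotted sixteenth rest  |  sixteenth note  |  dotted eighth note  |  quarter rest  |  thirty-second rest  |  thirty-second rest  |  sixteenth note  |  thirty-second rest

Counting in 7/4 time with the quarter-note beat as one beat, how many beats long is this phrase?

3

One quarter-note beat = 8 thirty-second notes.
Each duration in thirty-second notes: dotted sixteenth rest = 3; sixteenth note = 2; dotted eighth note = 6; quarter rest = 8; thirty-second rest = 1; thirty-second rest = 1; sixteenth note = 2; thirty-second rest = 1.
Sum: 3 + 2 + 6 + 8 + 1 + 1 + 2 + 1 = 24.
24 ÷ 8 = 3 beats.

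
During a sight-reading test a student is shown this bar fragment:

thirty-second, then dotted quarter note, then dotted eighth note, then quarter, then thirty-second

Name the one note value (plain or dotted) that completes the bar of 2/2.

eighth note

The bar of 2/2 = 32 thirty-second notes.
Convert each value to thirty-second notes: thirty-second = 1; dotted quarter note = 12; dotted eighth note = 6; quarter = 8; thirty-second = 1.
Total: 1 + 12 + 6 + 8 + 1 = 28.
Remaining: 32 − 28 = 4 thirty-second notes, which is a eighth note.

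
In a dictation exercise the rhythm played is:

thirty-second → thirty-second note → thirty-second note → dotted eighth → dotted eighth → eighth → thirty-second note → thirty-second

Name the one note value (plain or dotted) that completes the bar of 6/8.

dotted sixteenth note

The bar of 6/8 = 24 thirty-second notes.
Express everything in thirty-second notes: thirty-second = 1; thirty-second note = 1; thirty-second note = 1; dotted eighth = 6; dotted eighth = 6; eighth = 4; thirty-second note = 1; thirty-second = 1.
Adding: 1 + 1 + 1 + 6 + 6 + 4 + 1 + 1 = 21.
Remaining: 24 − 21 = 3 thirty-second notes, which is a dotted sixteenth note.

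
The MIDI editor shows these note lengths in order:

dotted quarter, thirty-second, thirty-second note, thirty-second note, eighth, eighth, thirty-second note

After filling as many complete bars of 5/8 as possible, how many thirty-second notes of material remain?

4

One bar of 5/8 = 20 thirty-second notes.
Express everything in thirty-second notes: dotted quarter = 12; thirty-second = 1; thirty-second note = 1; thirty-second note = 1; eighth = 4; eighth = 4; thirty-second note = 1.
Altogether 12 + 1 + 1 + 1 + 4 + 4 + 1 = 24.
24 ÷ 20 = 1 complete bar with 4 thirty-second notes remaining.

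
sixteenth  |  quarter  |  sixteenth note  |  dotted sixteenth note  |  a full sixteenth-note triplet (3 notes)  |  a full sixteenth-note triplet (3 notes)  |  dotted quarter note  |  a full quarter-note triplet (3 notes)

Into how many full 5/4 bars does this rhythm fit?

One bar of 5/4 = 40 thirty-second notes.
Express everything in thirty-second notes: sixteenth = 2; quarter = 8; sixteenth note = 2; dotted sixteenth note = 3; a full sixteenth-note triplet (3 notes) (three triplet sixteenths span one eighth) = 4; a full sixteenth-note triplet (3 notes) (three triplet sixteenths span one eighth) = 4; dotted quarter note = 12; a full quarter-note triplet (3 notes) (three triplet quarters span one half) = 16.
Adding: 2 + 8 + 2 + 3 + 4 + 4 + 12 + 16 = 51.
51 ÷ 40 = 1 complete bar with 11 left over.

1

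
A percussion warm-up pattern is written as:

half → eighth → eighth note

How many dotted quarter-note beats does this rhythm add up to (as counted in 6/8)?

One dotted quarter-note beat = 3 eighth notes.
Working in eighth notes: half = 4; eighth = 1; eighth note = 1.
Total: 4 + 1 + 1 = 6.
6 ÷ 3 = 2 beats.

2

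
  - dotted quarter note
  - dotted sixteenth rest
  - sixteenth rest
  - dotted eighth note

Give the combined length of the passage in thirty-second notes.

23

Convert each value to thirty-second notes: dotted quarter note = 12; dotted sixteenth rest = 3; sixteenth rest = 2; dotted eighth note = 6.
Total: 12 + 3 + 2 + 6 = 23 thirty-second notes.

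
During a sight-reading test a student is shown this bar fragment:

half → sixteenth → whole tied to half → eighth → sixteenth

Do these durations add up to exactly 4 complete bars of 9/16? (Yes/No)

One bar of 9/16 = 9 sixteenth notes, so 4 bars = 36.
Express everything in sixteenth notes: half = 8; sixteenth = 1; whole tied to half (whole + half) = 24; eighth = 2; sixteenth = 1.
Altogether 8 + 1 + 24 + 2 + 1 = 36.
36 equals 36, so the answer is Yes.

Yes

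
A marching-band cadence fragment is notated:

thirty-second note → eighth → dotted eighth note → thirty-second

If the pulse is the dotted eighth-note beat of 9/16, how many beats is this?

2

One dotted eighth-note beat = 6 thirty-second notes.
In thirty-second notes: thirty-second note = 1; eighth = 4; dotted eighth note = 6; thirty-second = 1.
Altogether 1 + 4 + 6 + 1 = 12.
12 ÷ 6 = 2 beats.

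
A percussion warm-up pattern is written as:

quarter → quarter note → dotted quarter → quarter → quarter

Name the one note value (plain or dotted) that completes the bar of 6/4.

The bar of 6/4 = 12 eighth notes.
Each duration in eighth notes: quarter = 2; quarter note = 2; dotted quarter = 3; quarter = 2; quarter = 2.
Sum: 2 + 2 + 3 + 2 + 2 = 11.
Remaining: 12 − 11 = 1 eighth note, which is a eighth note.

eighth note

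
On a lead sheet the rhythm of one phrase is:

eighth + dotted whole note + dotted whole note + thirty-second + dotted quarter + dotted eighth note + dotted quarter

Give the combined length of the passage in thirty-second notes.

131

Convert each value to thirty-second notes: eighth = 4; dotted whole note = 48; dotted whole note = 48; thirty-second = 1; dotted quarter = 12; dotted eighth note = 6; dotted quarter = 12.
Sum: 4 + 48 + 48 + 1 + 12 + 6 + 12 = 131 thirty-second notes.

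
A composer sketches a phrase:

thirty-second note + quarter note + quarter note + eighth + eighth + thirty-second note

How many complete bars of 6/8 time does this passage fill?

1

One bar of 6/8 = 24 thirty-second notes.
Express everything in thirty-second notes: thirty-second note = 1; quarter note = 8; quarter note = 8; eighth = 4; eighth = 4; thirty-second note = 1.
Total: 1 + 8 + 8 + 4 + 4 + 1 = 26.
26 ÷ 24 = 1 complete bar with 2 left over.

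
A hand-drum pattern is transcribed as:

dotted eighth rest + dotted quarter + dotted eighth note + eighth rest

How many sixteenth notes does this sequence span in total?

Each duration in sixteenth notes: dotted eighth rest = 3; dotted quarter = 6; dotted eighth note = 3; eighth rest = 2.
Sum: 3 + 6 + 3 + 2 = 14 sixteenth notes.

14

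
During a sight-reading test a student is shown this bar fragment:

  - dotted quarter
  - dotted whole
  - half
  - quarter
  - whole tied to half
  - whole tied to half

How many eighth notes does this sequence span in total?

45

Working in eighth notes: dotted quarter = 3; dotted whole = 12; half = 4; quarter = 2; whole tied to half (whole + half) = 12; whole tied to half (whole + half) = 12.
Total: 3 + 12 + 4 + 2 + 12 + 12 = 45 eighth notes.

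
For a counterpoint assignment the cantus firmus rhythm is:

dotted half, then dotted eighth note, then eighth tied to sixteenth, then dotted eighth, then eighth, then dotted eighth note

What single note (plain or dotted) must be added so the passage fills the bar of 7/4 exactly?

eighth note

The bar of 7/4 = 28 sixteenth notes.
Working in sixteenth notes: dotted half = 12; dotted eighth note = 3; eighth tied to sixteenth (eighth + sixteenth) = 3; dotted eighth = 3; eighth = 2; dotted eighth note = 3.
Adding: 12 + 3 + 3 + 3 + 2 + 3 = 26.
Remaining: 28 − 26 = 2 sixteenth notes, which is a eighth note.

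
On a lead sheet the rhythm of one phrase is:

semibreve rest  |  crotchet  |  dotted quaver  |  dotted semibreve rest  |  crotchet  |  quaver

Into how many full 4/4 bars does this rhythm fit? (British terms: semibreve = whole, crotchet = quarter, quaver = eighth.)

3

One bar of 4/4 = 16 sixteenth notes.
In sixteenth notes: semibreve rest = 16; crotchet = 4; dotted quaver = 3; dotted semibreve rest = 24; crotchet = 4; quaver = 2.
Sum: 16 + 4 + 3 + 24 + 4 + 2 = 53.
53 ÷ 16 = 3 complete bars with 5 left over.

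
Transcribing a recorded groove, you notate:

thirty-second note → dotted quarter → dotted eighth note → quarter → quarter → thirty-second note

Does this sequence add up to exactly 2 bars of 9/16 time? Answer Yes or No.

Yes

One bar of 9/16 = 18 thirty-second notes, so 2 bars = 36.
Working in thirty-second notes: thirty-second note = 1; dotted quarter = 12; dotted eighth note = 6; quarter = 8; quarter = 8; thirty-second note = 1.
Adding: 1 + 12 + 6 + 8 + 8 + 1 = 36.
36 equals 36, so the answer is Yes.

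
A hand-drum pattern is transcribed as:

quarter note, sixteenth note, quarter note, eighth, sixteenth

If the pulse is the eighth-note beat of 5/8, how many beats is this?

6

One eighth-note beat = 2 sixteenth notes.
Convert each value to sixteenth notes: quarter note = 4; sixteenth note = 1; quarter note = 4; eighth = 2; sixteenth = 1.
Total: 4 + 1 + 4 + 2 + 1 = 12.
12 ÷ 2 = 6 beats.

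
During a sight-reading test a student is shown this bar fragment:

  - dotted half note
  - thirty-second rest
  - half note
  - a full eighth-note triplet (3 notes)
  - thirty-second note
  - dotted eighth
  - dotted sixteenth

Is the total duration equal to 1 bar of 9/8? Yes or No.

No

One bar of 9/8 = 36 thirty-second notes.
Each duration in thirty-second notes: dotted half note = 24; thirty-second rest = 1; half note = 16; a full eighth-note triplet (3 notes) (three triplet eighths span one quarter) = 8; thirty-second note = 1; dotted eighth = 6; dotted sixteenth = 3.
Total: 24 + 1 + 16 + 8 + 1 + 6 + 3 = 59.
59 exceeds 36, so the answer is No.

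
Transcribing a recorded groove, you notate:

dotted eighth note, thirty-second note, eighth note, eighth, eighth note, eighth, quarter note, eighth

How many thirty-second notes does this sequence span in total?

Convert each value to thirty-second notes: dotted eighth note = 6; thirty-second note = 1; eighth note = 4; eighth = 4; eighth note = 4; eighth = 4; quarter note = 8; eighth = 4.
Total: 6 + 1 + 4 + 4 + 4 + 4 + 8 + 4 = 35 thirty-second notes.

35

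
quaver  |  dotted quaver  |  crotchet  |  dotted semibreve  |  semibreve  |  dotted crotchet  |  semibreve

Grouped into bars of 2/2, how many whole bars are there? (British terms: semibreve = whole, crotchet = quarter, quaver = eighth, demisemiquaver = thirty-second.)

One bar of 2/2 = 16 sixteenth notes.
Express everything in sixteenth notes: quaver = 2; dotted quaver = 3; crotchet = 4; dotted semibreve = 24; semibreve = 16; dotted crotchet = 6; semibreve = 16.
Total: 2 + 3 + 4 + 24 + 16 + 6 + 16 = 71.
71 ÷ 16 = 4 complete bars with 7 left over.

4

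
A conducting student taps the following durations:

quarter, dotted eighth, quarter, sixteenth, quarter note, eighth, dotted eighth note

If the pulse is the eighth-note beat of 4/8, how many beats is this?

One eighth-note beat = 2 sixteenth notes.
Convert each value to sixteenth notes: quarter = 4; dotted eighth = 3; quarter = 4; sixteenth = 1; quarter note = 4; eighth = 2; dotted eighth note = 3.
Sum: 4 + 3 + 4 + 1 + 4 + 2 + 3 = 21.
21 ÷ 2 = 10.5 beats.

10.5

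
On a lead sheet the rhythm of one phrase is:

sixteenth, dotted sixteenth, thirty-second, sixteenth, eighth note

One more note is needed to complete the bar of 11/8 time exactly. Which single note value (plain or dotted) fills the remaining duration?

whole note

The bar of 11/8 = 44 thirty-second notes.
Express everything in thirty-second notes: sixteenth = 2; dotted sixteenth = 3; thirty-second = 1; sixteenth = 2; eighth note = 4.
Adding: 2 + 3 + 1 + 2 + 4 = 12.
Remaining: 44 − 12 = 32 thirty-second notes, which is a whole note.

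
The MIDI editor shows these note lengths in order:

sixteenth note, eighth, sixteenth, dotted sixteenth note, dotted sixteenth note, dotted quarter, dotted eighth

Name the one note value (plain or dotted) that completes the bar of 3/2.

half note

The bar of 3/2 = 48 thirty-second notes.
Express everything in thirty-second notes: sixteenth note = 2; eighth = 4; sixteenth = 2; dotted sixteenth note = 3; dotted sixteenth note = 3; dotted quarter = 12; dotted eighth = 6.
Sum: 2 + 4 + 2 + 3 + 3 + 12 + 6 = 32.
Remaining: 48 − 32 = 16 thirty-second notes, which is a half note.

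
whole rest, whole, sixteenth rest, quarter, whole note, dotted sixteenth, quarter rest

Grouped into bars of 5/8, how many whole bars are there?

One bar of 5/8 = 20 thirty-second notes.
Convert each value to thirty-second notes: whole rest = 32; whole = 32; sixteenth rest = 2; quarter = 8; whole note = 32; dotted sixteenth = 3; quarter rest = 8.
Adding: 32 + 32 + 2 + 8 + 32 + 3 + 8 = 117.
117 ÷ 20 = 5 complete bars with 17 left over.

5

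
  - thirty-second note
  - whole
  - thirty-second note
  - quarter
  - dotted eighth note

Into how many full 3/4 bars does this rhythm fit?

2

One bar of 3/4 = 24 thirty-second notes.
In thirty-second notes: thirty-second note = 1; whole = 32; thirty-second note = 1; quarter = 8; dotted eighth note = 6.
Altogether 1 + 32 + 1 + 8 + 6 = 48.
48 ÷ 24 = 2 complete bars with 0 left over.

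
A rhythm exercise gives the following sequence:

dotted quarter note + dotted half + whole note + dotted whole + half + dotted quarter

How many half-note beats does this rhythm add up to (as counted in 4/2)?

9

One half-note beat = 4 eighth notes.
Convert each value to eighth notes: dotted quarter note = 3; dotted half = 6; whole note = 8; dotted whole = 12; half = 4; dotted quarter = 3.
Altogether 3 + 6 + 8 + 12 + 4 + 3 = 36.
36 ÷ 4 = 9 beats.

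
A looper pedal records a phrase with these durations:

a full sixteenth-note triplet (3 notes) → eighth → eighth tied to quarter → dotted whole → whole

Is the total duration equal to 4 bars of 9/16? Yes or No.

One bar of 9/16 = 9 sixteenth notes, so 4 bars = 36.
Each duration in sixteenth notes: a full sixteenth-note triplet (3 notes) (three triplet sixteenths span one eighth) = 2; eighth = 2; eighth tied to quarter (eighth + quarter) = 6; dotted whole = 24; whole = 16.
Sum: 2 + 2 + 6 + 24 + 16 = 50.
50 exceeds 36, so the answer is No.

No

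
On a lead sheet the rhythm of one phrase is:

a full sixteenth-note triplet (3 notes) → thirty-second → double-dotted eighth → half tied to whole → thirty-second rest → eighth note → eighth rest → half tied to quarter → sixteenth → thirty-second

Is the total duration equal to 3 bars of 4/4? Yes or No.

One bar of 4/4 = 32 thirty-second notes, so 3 bars = 96.
In thirty-second notes: a full sixteenth-note triplet (3 notes) (three triplet sixteenths span one eighth) = 4; thirty-second = 1; double-dotted eighth = 7; half tied to whole (half + whole) = 48; thirty-second rest = 1; eighth note = 4; eighth rest = 4; half tied to quarter (half + quarter) = 24; sixteenth = 2; thirty-second = 1.
Total: 4 + 1 + 7 + 48 + 1 + 4 + 4 + 24 + 2 + 1 = 96.
96 equals 96, so the answer is Yes.

Yes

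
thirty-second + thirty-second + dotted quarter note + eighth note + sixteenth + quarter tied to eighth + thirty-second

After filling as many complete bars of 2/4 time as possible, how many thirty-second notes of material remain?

1

One bar of 2/4 = 16 thirty-second notes.
Express everything in thirty-second notes: thirty-second = 1; thirty-second = 1; dotted quarter note = 12; eighth note = 4; sixteenth = 2; quarter tied to eighth (quarter + eighth) = 12; thirty-second = 1.
Total: 1 + 1 + 12 + 4 + 2 + 12 + 1 = 33.
33 ÷ 16 = 2 complete bars with 1 thirty-second note remaining.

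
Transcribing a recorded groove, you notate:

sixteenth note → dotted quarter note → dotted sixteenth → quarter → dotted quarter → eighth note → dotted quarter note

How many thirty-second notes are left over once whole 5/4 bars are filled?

13

One bar of 5/4 = 40 thirty-second notes.
Working in thirty-second notes: sixteenth note = 2; dotted quarter note = 12; dotted sixteenth = 3; quarter = 8; dotted quarter = 12; eighth note = 4; dotted quarter note = 12.
Altogether 2 + 12 + 3 + 8 + 12 + 4 + 12 = 53.
53 ÷ 40 = 1 complete bar with 13 thirty-second notes remaining.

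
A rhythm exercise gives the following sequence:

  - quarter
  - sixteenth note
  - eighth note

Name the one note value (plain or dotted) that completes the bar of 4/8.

sixteenth note

The bar of 4/8 = 8 sixteenth notes.
Express everything in sixteenth notes: quarter = 4; sixteenth note = 1; eighth note = 2.
Altogether 4 + 1 + 2 = 7.
Remaining: 8 − 7 = 1 sixteenth note, which is a sixteenth note.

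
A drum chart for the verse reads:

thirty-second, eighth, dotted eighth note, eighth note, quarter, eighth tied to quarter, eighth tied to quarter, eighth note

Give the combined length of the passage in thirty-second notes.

Each duration in thirty-second notes: thirty-second = 1; eighth = 4; dotted eighth note = 6; eighth note = 4; quarter = 8; eighth tied to quarter (eighth + quarter) = 12; eighth tied to quarter (eighth + quarter) = 12; eighth note = 4.
Sum: 1 + 4 + 6 + 4 + 8 + 12 + 12 + 4 = 51 thirty-second notes.

51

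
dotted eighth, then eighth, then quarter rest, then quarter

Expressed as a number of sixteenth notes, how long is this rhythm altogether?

Express everything in sixteenth notes: dotted eighth = 3; eighth = 2; quarter rest = 4; quarter = 4.
Sum: 3 + 2 + 4 + 4 = 13 sixteenth notes.

13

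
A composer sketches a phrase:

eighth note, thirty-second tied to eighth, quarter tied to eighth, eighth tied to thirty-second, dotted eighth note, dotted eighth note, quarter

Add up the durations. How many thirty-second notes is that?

Each duration in thirty-second notes: eighth note = 4; thirty-second tied to eighth (thirty-second + eighth) = 5; quarter tied to eighth (quarter + eighth) = 12; eighth tied to thirty-second (eighth + thirty-second) = 5; dotted eighth note = 6; dotted eighth note = 6; quarter = 8.
Adding: 4 + 5 + 12 + 5 + 6 + 6 + 8 = 46 thirty-second notes.

46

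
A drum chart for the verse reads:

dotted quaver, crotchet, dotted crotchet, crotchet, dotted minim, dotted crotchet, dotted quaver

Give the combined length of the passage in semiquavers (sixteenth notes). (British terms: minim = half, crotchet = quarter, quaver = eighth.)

Working in sixteenth notes: dotted quaver = 3; crotchet = 4; dotted crotchet = 6; crotchet = 4; dotted minim = 12; dotted crotchet = 6; dotted quaver = 3.
Adding: 3 + 4 + 6 + 4 + 12 + 6 + 3 = 38 sixteenth notes.

38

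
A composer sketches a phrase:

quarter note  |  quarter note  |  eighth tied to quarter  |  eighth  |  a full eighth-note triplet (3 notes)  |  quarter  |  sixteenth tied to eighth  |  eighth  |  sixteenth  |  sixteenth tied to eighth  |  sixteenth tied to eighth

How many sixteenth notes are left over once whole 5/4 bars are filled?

16

One bar of 5/4 = 20 sixteenth notes.
Working in sixteenth notes: quarter note = 4; quarter note = 4; eighth tied to quarter (eighth + quarter) = 6; eighth = 2; a full eighth-note triplet (3 notes) (three triplet eighths span one quarter) = 4; quarter = 4; sixteenth tied to eighth (sixteenth + eighth) = 3; eighth = 2; sixteenth = 1; sixteenth tied to eighth (sixteenth + eighth) = 3; sixteenth tied to eighth (sixteenth + eighth) = 3.
Adding: 4 + 4 + 6 + 2 + 4 + 4 + 3 + 2 + 1 + 3 + 3 = 36.
36 ÷ 20 = 1 complete bar with 16 sixteenth notes remaining.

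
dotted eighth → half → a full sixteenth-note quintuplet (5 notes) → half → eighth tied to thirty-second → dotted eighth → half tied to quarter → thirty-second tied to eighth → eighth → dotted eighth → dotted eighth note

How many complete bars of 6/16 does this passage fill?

One bar of 6/16 = 12 thirty-second notes.
Working in thirty-second notes: dotted eighth = 6; half = 16; a full sixteenth-note quintuplet (5 notes) (five quintuplet sixteenths span one quarter) = 8; half = 16; eighth tied to thirty-second (eighth + thirty-second) = 5; dotted eighth = 6; half tied to quarter (half + quarter) = 24; thirty-second tied to eighth (thirty-second + eighth) = 5; eighth = 4; dotted eighth = 6; dotted eighth note = 6.
Altogether 6 + 16 + 8 + 16 + 5 + 6 + 24 + 5 + 4 + 6 + 6 = 102.
102 ÷ 12 = 8 complete bars with 6 left over.

8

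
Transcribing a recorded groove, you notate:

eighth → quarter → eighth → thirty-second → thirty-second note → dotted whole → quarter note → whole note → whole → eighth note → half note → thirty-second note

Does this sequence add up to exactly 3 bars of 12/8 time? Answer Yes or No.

One bar of 12/8 = 48 thirty-second notes, so 3 bars = 144.
In thirty-second notes: eighth = 4; quarter = 8; eighth = 4; thirty-second = 1; thirty-second note = 1; dotted whole = 48; quarter note = 8; whole note = 32; whole = 32; eighth note = 4; half note = 16; thirty-second note = 1.
Sum: 4 + 8 + 4 + 1 + 1 + 48 + 8 + 32 + 32 + 4 + 16 + 1 = 159.
159 exceeds 144, so the answer is No.

No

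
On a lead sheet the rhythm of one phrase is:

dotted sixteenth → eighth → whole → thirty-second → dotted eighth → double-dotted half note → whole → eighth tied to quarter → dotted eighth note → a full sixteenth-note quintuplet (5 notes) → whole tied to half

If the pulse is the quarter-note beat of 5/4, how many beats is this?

One quarter-note beat = 8 thirty-second notes.
Express everything in thirty-second notes: dotted sixteenth = 3; eighth = 4; whole = 32; thirty-second = 1; dotted eighth = 6; double-dotted half note = 28; whole = 32; eighth tied to quarter (eighth + quarter) = 12; dotted eighth note = 6; a full sixteenth-note quintuplet (5 notes) (five quintuplet sixteenths span one quarter) = 8; whole tied to half (whole + half) = 48.
Altogether 3 + 4 + 32 + 1 + 6 + 28 + 32 + 12 + 6 + 8 + 48 = 180.
180 ÷ 8 = 22.5 beats.

22.5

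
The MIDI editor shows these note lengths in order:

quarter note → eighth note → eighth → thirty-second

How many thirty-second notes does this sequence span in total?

Working in thirty-second notes: quarter note = 8; eighth note = 4; eighth = 4; thirty-second = 1.
Adding: 8 + 4 + 4 + 1 = 17 thirty-second notes.

17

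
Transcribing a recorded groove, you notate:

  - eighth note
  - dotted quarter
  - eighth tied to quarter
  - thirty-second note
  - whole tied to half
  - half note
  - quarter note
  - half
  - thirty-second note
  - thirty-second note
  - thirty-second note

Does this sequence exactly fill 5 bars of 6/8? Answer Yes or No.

One bar of 6/8 = 24 thirty-second notes, so 5 bars = 120.
In thirty-second notes: eighth note = 4; dotted quarter = 12; eighth tied to quarter (eighth + quarter) = 12; thirty-second note = 1; whole tied to half (whole + half) = 48; half note = 16; quarter note = 8; half = 16; thirty-second note = 1; thirty-second note = 1; thirty-second note = 1.
Altogether 4 + 12 + 12 + 1 + 48 + 16 + 8 + 16 + 1 + 1 + 1 = 120.
120 equals 120, so the answer is Yes.

Yes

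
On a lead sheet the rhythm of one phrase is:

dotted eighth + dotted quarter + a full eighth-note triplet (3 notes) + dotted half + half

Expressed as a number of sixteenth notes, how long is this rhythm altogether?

33

Working in sixteenth notes: dotted eighth = 3; dotted quarter = 6; a full eighth-note triplet (3 notes) (three triplet eighths span one quarter) = 4; dotted half = 12; half = 8.
Sum: 3 + 6 + 4 + 12 + 8 = 33 sixteenth notes.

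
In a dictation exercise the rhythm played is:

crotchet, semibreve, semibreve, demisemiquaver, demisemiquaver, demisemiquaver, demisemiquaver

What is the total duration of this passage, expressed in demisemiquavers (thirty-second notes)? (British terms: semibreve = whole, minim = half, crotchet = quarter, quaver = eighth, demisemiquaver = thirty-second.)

76

Working in thirty-second notes: crotchet = 8; semibreve = 32; semibreve = 32; demisemiquaver = 1; demisemiquaver = 1; demisemiquaver = 1; demisemiquaver = 1.
Adding: 8 + 32 + 32 + 1 + 1 + 1 + 1 = 76 thirty-second notes.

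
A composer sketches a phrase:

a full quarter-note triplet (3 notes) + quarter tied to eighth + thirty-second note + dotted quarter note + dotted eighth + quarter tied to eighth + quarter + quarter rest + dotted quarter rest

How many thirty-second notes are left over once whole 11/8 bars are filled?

43

One bar of 11/8 = 44 thirty-second notes.
Express everything in thirty-second notes: a full quarter-note triplet (3 notes) (three triplet quarters span one half) = 16; quarter tied to eighth (quarter + eighth) = 12; thirty-second note = 1; dotted quarter note = 12; dotted eighth = 6; quarter tied to eighth (quarter + eighth) = 12; quarter = 8; quarter rest = 8; dotted quarter rest = 12.
Adding: 16 + 12 + 1 + 12 + 6 + 12 + 8 + 8 + 12 = 87.
87 ÷ 44 = 1 complete bar with 43 thirty-second notes remaining.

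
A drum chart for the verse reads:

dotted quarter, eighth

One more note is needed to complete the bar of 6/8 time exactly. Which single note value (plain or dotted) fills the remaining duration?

The bar of 6/8 = 6 eighth notes.
Working in eighth notes: dotted quarter = 3; eighth = 1.
Sum: 3 + 1 = 4.
Remaining: 6 − 4 = 2 eighth notes, which is a quarter note.

quarter note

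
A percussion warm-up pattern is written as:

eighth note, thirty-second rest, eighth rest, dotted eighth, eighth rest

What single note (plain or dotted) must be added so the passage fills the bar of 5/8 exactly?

The bar of 5/8 = 20 thirty-second notes.
Convert each value to thirty-second notes: eighth note = 4; thirty-second rest = 1; eighth rest = 4; dotted eighth = 6; eighth rest = 4.
Total: 4 + 1 + 4 + 6 + 4 = 19.
Remaining: 20 − 19 = 1 thirty-second note, which is a thirty-second note.

thirty-second note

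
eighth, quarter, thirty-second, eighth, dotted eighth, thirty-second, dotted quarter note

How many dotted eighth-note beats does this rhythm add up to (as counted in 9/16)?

One dotted eighth-note beat = 6 thirty-second notes.
In thirty-second notes: eighth = 4; quarter = 8; thirty-second = 1; eighth = 4; dotted eighth = 6; thirty-second = 1; dotted quarter note = 12.
Altogether 4 + 8 + 1 + 4 + 6 + 1 + 12 = 36.
36 ÷ 6 = 6 beats.

6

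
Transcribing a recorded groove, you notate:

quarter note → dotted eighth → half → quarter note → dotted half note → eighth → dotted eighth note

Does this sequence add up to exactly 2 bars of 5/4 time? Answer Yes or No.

No

One bar of 5/4 = 20 sixteenth notes, so 2 bars = 40.
In sixteenth notes: quarter note = 4; dotted eighth = 3; half = 8; quarter note = 4; dotted half note = 12; eighth = 2; dotted eighth note = 3.
Total: 4 + 3 + 8 + 4 + 12 + 2 + 3 = 36.
36 falls short of 40, so the answer is No.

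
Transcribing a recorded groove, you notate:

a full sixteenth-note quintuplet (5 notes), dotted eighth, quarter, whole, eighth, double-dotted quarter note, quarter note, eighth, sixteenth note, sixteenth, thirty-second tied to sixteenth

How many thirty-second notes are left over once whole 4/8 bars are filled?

One bar of 4/8 = 16 thirty-second notes.
Convert each value to thirty-second notes: a full sixteenth-note quintuplet (5 notes) (five quintuplet sixteenths span one quarter) = 8; dotted eighth = 6; quarter = 8; whole = 32; eighth = 4; double-dotted quarter note = 14; quarter note = 8; eighth = 4; sixteenth note = 2; sixteenth = 2; thirty-second tied to sixteenth (thirty-second + sixteenth) = 3.
Total: 8 + 6 + 8 + 32 + 4 + 14 + 8 + 4 + 2 + 2 + 3 = 91.
91 ÷ 16 = 5 complete bars with 11 thirty-second notes remaining.

11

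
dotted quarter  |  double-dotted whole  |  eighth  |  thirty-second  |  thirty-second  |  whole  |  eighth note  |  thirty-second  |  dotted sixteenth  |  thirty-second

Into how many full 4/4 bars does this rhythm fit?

3

One bar of 4/4 = 32 thirty-second notes.
Express everything in thirty-second notes: dotted quarter = 12; double-dotted whole = 56; eighth = 4; thirty-second = 1; thirty-second = 1; whole = 32; eighth note = 4; thirty-second = 1; dotted sixteenth = 3; thirty-second = 1.
Adding: 12 + 56 + 4 + 1 + 1 + 32 + 4 + 1 + 3 + 1 = 115.
115 ÷ 32 = 3 complete bars with 19 left over.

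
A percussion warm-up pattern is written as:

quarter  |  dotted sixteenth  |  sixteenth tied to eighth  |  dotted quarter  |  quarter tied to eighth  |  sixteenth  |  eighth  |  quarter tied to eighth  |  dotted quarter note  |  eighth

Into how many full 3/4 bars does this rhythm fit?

3

One bar of 3/4 = 24 thirty-second notes.
Express everything in thirty-second notes: quarter = 8; dotted sixteenth = 3; sixteenth tied to eighth (sixteenth + eighth) = 6; dotted quarter = 12; quarter tied to eighth (quarter + eighth) = 12; sixteenth = 2; eighth = 4; quarter tied to eighth (quarter + eighth) = 12; dotted quarter note = 12; eighth = 4.
Adding: 8 + 3 + 6 + 12 + 12 + 2 + 4 + 12 + 12 + 4 = 75.
75 ÷ 24 = 3 complete bars with 3 left over.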